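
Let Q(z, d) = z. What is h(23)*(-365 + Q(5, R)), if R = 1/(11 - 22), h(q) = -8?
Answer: 2880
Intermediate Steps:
R = -1/11 (R = 1/(-11) = -1/11 ≈ -0.090909)
h(23)*(-365 + Q(5, R)) = -8*(-365 + 5) = -8*(-360) = 2880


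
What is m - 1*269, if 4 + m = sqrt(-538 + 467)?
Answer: -273 + I*sqrt(71) ≈ -273.0 + 8.4261*I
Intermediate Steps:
m = -4 + I*sqrt(71) (m = -4 + sqrt(-538 + 467) = -4 + sqrt(-71) = -4 + I*sqrt(71) ≈ -4.0 + 8.4261*I)
m - 1*269 = (-4 + I*sqrt(71)) - 1*269 = (-4 + I*sqrt(71)) - 269 = -273 + I*sqrt(71)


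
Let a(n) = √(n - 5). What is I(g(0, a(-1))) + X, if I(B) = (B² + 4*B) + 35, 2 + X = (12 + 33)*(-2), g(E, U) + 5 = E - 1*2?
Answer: -36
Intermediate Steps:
a(n) = √(-5 + n)
g(E, U) = -7 + E (g(E, U) = -5 + (E - 1*2) = -5 + (E - 2) = -5 + (-2 + E) = -7 + E)
X = -92 (X = -2 + (12 + 33)*(-2) = -2 + 45*(-2) = -2 - 90 = -92)
I(B) = 35 + B² + 4*B
I(g(0, a(-1))) + X = (35 + (-7 + 0)² + 4*(-7 + 0)) - 92 = (35 + (-7)² + 4*(-7)) - 92 = (35 + 49 - 28) - 92 = 56 - 92 = -36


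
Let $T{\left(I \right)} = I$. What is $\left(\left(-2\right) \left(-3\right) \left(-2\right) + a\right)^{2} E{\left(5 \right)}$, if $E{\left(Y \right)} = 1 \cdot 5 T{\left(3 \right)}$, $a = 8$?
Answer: $240$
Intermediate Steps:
$E{\left(Y \right)} = 15$ ($E{\left(Y \right)} = 1 \cdot 5 \cdot 3 = 5 \cdot 3 = 15$)
$\left(\left(-2\right) \left(-3\right) \left(-2\right) + a\right)^{2} E{\left(5 \right)} = \left(\left(-2\right) \left(-3\right) \left(-2\right) + 8\right)^{2} \cdot 15 = \left(6 \left(-2\right) + 8\right)^{2} \cdot 15 = \left(-12 + 8\right)^{2} \cdot 15 = \left(-4\right)^{2} \cdot 15 = 16 \cdot 15 = 240$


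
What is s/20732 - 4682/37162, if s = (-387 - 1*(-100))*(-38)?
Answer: 77055387/192610646 ≈ 0.40006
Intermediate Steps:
s = 10906 (s = (-387 + 100)*(-38) = -287*(-38) = 10906)
s/20732 - 4682/37162 = 10906/20732 - 4682/37162 = 10906*(1/20732) - 4682*1/37162 = 5453/10366 - 2341/18581 = 77055387/192610646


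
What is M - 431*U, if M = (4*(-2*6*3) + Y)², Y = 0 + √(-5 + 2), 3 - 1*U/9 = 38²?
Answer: 5610372 - 288*I*√3 ≈ 5.6104e+6 - 498.83*I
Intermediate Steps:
U = -12969 (U = 27 - 9*38² = 27 - 9*1444 = 27 - 12996 = -12969)
Y = I*√3 (Y = 0 + √(-3) = 0 + I*√3 = I*√3 ≈ 1.732*I)
M = (-144 + I*√3)² (M = (4*(-2*6*3) + I*√3)² = (4*(-12*3) + I*√3)² = (4*(-36) + I*√3)² = (-144 + I*√3)² ≈ 20733.0 - 498.8*I)
M - 431*U = (144 - I*√3)² - 431*(-12969) = (144 - I*√3)² + 5589639 = 5589639 + (144 - I*√3)²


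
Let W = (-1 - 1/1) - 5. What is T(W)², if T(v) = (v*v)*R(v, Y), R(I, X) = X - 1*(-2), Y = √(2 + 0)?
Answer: 14406 + 9604*√2 ≈ 27988.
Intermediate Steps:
Y = √2 ≈ 1.4142
R(I, X) = 2 + X (R(I, X) = X + 2 = 2 + X)
W = -7 (W = (-1 - 1*1) - 5 = (-1 - 1) - 5 = -2 - 5 = -7)
T(v) = v²*(2 + √2) (T(v) = (v*v)*(2 + √2) = v²*(2 + √2))
T(W)² = ((-7)²*(2 + √2))² = (49*(2 + √2))² = (98 + 49*√2)²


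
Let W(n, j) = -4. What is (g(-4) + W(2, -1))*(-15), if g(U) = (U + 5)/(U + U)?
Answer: 495/8 ≈ 61.875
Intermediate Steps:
g(U) = (5 + U)/(2*U) (g(U) = (5 + U)/((2*U)) = (5 + U)*(1/(2*U)) = (5 + U)/(2*U))
(g(-4) + W(2, -1))*(-15) = ((1/2)*(5 - 4)/(-4) - 4)*(-15) = ((1/2)*(-1/4)*1 - 4)*(-15) = (-1/8 - 4)*(-15) = -33/8*(-15) = 495/8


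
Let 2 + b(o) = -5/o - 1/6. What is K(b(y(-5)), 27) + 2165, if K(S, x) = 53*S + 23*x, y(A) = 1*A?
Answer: 16345/6 ≈ 2724.2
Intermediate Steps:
y(A) = A
b(o) = -13/6 - 5/o (b(o) = -2 + (-5/o - 1/6) = -2 + (-1/6 - 5/o) = -13/6 - 5/o)
K(S, x) = 23*x + 53*S
K(b(y(-5)), 27) + 2165 = (23*27 + 53*(-13/6 - 5/(-5))) + 2165 = (621 + 53*(-13/6 - 5*(-1/5))) + 2165 = (621 + 53*(-13/6 + 1)) + 2165 = (621 + 53*(-7/6)) + 2165 = (621 - 371/6) + 2165 = 3355/6 + 2165 = 16345/6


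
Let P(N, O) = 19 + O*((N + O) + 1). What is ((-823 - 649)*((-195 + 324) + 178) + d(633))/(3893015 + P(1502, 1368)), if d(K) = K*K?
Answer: -51215/7820562 ≈ -0.0065488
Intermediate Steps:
d(K) = K**2
P(N, O) = 19 + O*(1 + N + O)
((-823 - 649)*((-195 + 324) + 178) + d(633))/(3893015 + P(1502, 1368)) = ((-823 - 649)*((-195 + 324) + 178) + 633**2)/(3893015 + (19 + 1368 + 1368**2 + 1502*1368)) = (-1472*(129 + 178) + 400689)/(3893015 + (19 + 1368 + 1871424 + 2054736)) = (-1472*307 + 400689)/(3893015 + 3927547) = (-451904 + 400689)/7820562 = -51215*1/7820562 = -51215/7820562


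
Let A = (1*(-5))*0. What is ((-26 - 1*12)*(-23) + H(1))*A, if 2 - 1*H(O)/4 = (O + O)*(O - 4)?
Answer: 0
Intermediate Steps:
H(O) = 8 - 8*O*(-4 + O) (H(O) = 8 - 4*(O + O)*(O - 4) = 8 - 4*2*O*(-4 + O) = 8 - 8*O*(-4 + O))
A = 0 (A = -5*0 = 0)
((-26 - 1*12)*(-23) + H(1))*A = ((-26 - 1*12)*(-23) + (8 - 8*1**2 + 32*1))*0 = ((-26 - 12)*(-23) + (8 - 8*1 + 32))*0 = (-38*(-23) + (8 - 8 + 32))*0 = (874 + 32)*0 = 906*0 = 0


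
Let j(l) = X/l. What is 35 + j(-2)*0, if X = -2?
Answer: 35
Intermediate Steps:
j(l) = -2/l
35 + j(-2)*0 = 35 - 2/(-2)*0 = 35 - 2*(-1/2)*0 = 35 + 1*0 = 35 + 0 = 35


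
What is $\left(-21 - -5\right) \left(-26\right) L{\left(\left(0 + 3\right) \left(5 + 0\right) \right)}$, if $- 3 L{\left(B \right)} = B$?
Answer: $-2080$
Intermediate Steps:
$L{\left(B \right)} = - \frac{B}{3}$
$\left(-21 - -5\right) \left(-26\right) L{\left(\left(0 + 3\right) \left(5 + 0\right) \right)} = \left(-21 - -5\right) \left(-26\right) \left(- \frac{\left(0 + 3\right) \left(5 + 0\right)}{3}\right) = \left(-21 + 5\right) \left(-26\right) \left(- \frac{3 \cdot 5}{3}\right) = \left(-16\right) \left(-26\right) \left(\left(- \frac{1}{3}\right) 15\right) = 416 \left(-5\right) = -2080$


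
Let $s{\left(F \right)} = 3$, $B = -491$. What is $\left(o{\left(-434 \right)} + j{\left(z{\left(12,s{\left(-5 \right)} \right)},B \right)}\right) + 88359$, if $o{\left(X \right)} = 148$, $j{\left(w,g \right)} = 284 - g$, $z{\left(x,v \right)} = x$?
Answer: $89282$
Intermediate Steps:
$\left(o{\left(-434 \right)} + j{\left(z{\left(12,s{\left(-5 \right)} \right)},B \right)}\right) + 88359 = \left(148 + \left(284 - -491\right)\right) + 88359 = \left(148 + \left(284 + 491\right)\right) + 88359 = \left(148 + 775\right) + 88359 = 923 + 88359 = 89282$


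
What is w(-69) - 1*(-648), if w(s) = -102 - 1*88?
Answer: 458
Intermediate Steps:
w(s) = -190 (w(s) = -102 - 88 = -190)
w(-69) - 1*(-648) = -190 - 1*(-648) = -190 + 648 = 458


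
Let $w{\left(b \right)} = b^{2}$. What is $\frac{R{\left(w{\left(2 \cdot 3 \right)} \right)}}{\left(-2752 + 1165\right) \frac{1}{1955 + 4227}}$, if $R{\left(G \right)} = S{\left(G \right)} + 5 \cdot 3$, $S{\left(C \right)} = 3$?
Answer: $- \frac{37092}{529} \approx -70.117$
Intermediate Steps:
$R{\left(G \right)} = 18$ ($R{\left(G \right)} = 3 + 5 \cdot 3 = 3 + 15 = 18$)
$\frac{R{\left(w{\left(2 \cdot 3 \right)} \right)}}{\left(-2752 + 1165\right) \frac{1}{1955 + 4227}} = \frac{18}{\left(-2752 + 1165\right) \frac{1}{1955 + 4227}} = \frac{18}{\left(-1587\right) \frac{1}{6182}} = \frac{18}{- \frac{1587}{6182}} = 18 \left(- \frac{6182}{1587}\right) = - \frac{37092}{529}$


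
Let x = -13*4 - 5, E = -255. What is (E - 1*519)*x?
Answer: 44118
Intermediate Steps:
x = -57 (x = -52 - 5 = -57)
(E - 1*519)*x = (-255 - 1*519)*(-57) = (-255 - 519)*(-57) = -774*(-57) = 44118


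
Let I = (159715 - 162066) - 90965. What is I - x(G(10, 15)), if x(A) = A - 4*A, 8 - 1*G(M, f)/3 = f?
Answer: -93379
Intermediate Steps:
G(M, f) = 24 - 3*f
I = -93316 (I = -2351 - 90965 = -93316)
x(A) = -3*A
I - x(G(10, 15)) = -93316 - (-3)*(24 - 3*15) = -93316 - (-3)*(24 - 45) = -93316 - (-3)*(-21) = -93316 - 1*63 = -93316 - 63 = -93379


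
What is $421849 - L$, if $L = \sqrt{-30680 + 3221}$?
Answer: $421849 - 9 i \sqrt{339} \approx 4.2185 \cdot 10^{5} - 165.71 i$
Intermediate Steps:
$L = 9 i \sqrt{339}$ ($L = \sqrt{-27459} = 9 i \sqrt{339} \approx 165.71 i$)
$421849 - L = 421849 - 9 i \sqrt{339}$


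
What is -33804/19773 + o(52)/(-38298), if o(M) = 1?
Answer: -11065345/6472362 ≈ -1.7096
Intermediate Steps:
-33804/19773 + o(52)/(-38298) = -33804/19773 + 1/(-38298) = -33804*1/19773 + 1*(-1/38298) = -3756/2197 - 1/38298 = -11065345/6472362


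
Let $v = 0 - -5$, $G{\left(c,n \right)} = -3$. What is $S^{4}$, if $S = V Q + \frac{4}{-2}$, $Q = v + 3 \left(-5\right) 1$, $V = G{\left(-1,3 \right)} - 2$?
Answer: $5308416$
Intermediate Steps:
$v = 5$ ($v = 0 + 5 = 5$)
$V = -5$ ($V = -3 - 2 = -5$)
$Q = -10$ ($Q = 5 + 3 \left(-5\right) 1 = 5 - 15 = -10$)
$S = 48$ ($S = \left(-5\right) \left(-10\right) + \frac{4}{-2} = 50 + 4 \left(- \frac{1}{2}\right) = 50 - 2 = 48$)
$S^{4} = 48^{4} = 5308416$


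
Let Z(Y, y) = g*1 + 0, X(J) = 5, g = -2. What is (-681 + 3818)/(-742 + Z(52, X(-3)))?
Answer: -3137/744 ≈ -4.2164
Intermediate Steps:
Z(Y, y) = -2 (Z(Y, y) = -2*1 + 0 = -2 + 0 = -2)
(-681 + 3818)/(-742 + Z(52, X(-3))) = (-681 + 3818)/(-742 - 2) = 3137/(-744) = 3137*(-1/744) = -3137/744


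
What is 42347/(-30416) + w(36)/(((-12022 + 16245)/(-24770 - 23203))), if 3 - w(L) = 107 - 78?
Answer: 37758984587/128446768 ≈ 293.97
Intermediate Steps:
w(L) = -26 (w(L) = 3 - (107 - 78) = 3 - 1*29 = 3 - 29 = -26)
42347/(-30416) + w(36)/(((-12022 + 16245)/(-24770 - 23203))) = 42347/(-30416) - 26*(-24770 - 23203)/(-12022 + 16245) = 42347*(-1/30416) - 26/(4223/(-47973)) = -42347/30416 - 26/(4223*(-1/47973)) = -42347/30416 - 26/(-4223/47973) = -42347/30416 - 26*(-47973/4223) = -42347/30416 + 1247298/4223 = 37758984587/128446768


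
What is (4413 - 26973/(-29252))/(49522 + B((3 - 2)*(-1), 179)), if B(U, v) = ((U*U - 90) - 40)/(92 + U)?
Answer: 11749560459/131820422996 ≈ 0.089133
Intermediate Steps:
B(U, v) = (-130 + U²)/(92 + U) (B(U, v) = ((U² - 90) - 40)/(92 + U) = ((-90 + U²) - 40)/(92 + U) = (-130 + U²)/(92 + U))
(4413 - 26973/(-29252))/(49522 + B((3 - 2)*(-1), 179)) = (4413 - 26973/(-29252))/(49522 + (-130 + ((3 - 2)*(-1))²)/(92 + (3 - 2)*(-1))) = (4413 - 26973*(-1/29252))/(49522 + (-130 + (1*(-1))²)/(92 + 1*(-1))) = (4413 + 26973/29252)/(49522 + (-130 + (-1)²)/(92 - 1)) = 129116049/(29252*(49522 + (-130 + 1)/91)) = 129116049/(29252*(49522 + (1/91)*(-129))) = 129116049/(29252*(49522 - 129/91)) = 129116049/(29252*(4506373/91)) = (129116049/29252)*(91/4506373) = 11749560459/131820422996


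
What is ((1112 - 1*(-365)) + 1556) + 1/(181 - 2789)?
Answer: 7910063/2608 ≈ 3033.0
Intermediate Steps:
((1112 - 1*(-365)) + 1556) + 1/(181 - 2789) = ((1112 + 365) + 1556) + 1/(-2608) = (1477 + 1556) - 1/2608 = 3033 - 1/2608 = 7910063/2608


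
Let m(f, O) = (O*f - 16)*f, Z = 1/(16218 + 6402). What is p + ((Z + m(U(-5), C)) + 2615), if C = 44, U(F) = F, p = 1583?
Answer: 121650361/22620 ≈ 5378.0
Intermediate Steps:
Z = 1/22620 ≈ 4.4209e-5
m(f, O) = f*(-16 + O*f) (m(f, O) = (-16 + O*f)*f = f*(-16 + O*f))
p + ((Z + m(U(-5), C)) + 2615) = 1583 + ((1/22620 - 5*(-16 + 44*(-5))) + 2615) = 1583 + ((1/22620 - 5*(-16 - 220)) + 2615) = 1583 + ((1/22620 - 5*(-236)) + 2615) = 1583 + ((1/22620 + 1180) + 2615) = 1583 + (26691601/22620 + 2615) = 1583 + 85842901/22620 = 121650361/22620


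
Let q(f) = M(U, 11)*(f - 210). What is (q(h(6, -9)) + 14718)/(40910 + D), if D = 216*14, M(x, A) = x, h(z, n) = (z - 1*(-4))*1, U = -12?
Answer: 8559/21967 ≈ 0.38963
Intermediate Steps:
h(z, n) = 4 + z (h(z, n) = (z + 4)*1 = (4 + z)*1 = 4 + z)
D = 3024
q(f) = 2520 - 12*f (q(f) = -12*(f - 210) = -12*(-210 + f) = 2520 - 12*f)
(q(h(6, -9)) + 14718)/(40910 + D) = ((2520 - 12*(4 + 6)) + 14718)/(40910 + 3024) = ((2520 - 12*10) + 14718)/43934 = ((2520 - 120) + 14718)*(1/43934) = (2400 + 14718)*(1/43934) = 17118*(1/43934) = 8559/21967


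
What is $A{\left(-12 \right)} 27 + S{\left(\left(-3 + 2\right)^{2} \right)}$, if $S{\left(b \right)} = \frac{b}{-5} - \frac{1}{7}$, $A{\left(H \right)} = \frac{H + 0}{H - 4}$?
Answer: $\frac{2787}{140} \approx 19.907$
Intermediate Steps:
$A{\left(H \right)} = \frac{H}{-4 + H}$
$S{\left(b \right)} = - \frac{1}{7} - \frac{b}{5}$ ($S{\left(b \right)} = b \left(- \frac{1}{5}\right) - \frac{1}{7} = - \frac{b}{5} - \frac{1}{7} = - \frac{1}{7} - \frac{b}{5}$)
$A{\left(-12 \right)} 27 + S{\left(\left(-3 + 2\right)^{2} \right)} = - \frac{12}{-4 - 12} \cdot 27 - \left(\frac{1}{7} + \frac{\left(-3 + 2\right)^{2}}{5}\right) = - \frac{12}{-16} \cdot 27 - \left(\frac{1}{7} + \frac{\left(-1\right)^{2}}{5}\right) = \left(-12\right) \left(- \frac{1}{16}\right) 27 - \frac{12}{35} = \frac{3}{4} \cdot 27 - \frac{12}{35} = \frac{81}{4} - \frac{12}{35} = \frac{2787}{140}$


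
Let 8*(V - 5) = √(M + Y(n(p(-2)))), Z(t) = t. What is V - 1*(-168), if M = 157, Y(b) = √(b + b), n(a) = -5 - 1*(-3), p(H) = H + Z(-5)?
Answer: 173 + √(157 + 2*I)/8 ≈ 174.57 + 0.0099759*I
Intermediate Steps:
p(H) = -5 + H (p(H) = H - 5 = -5 + H)
n(a) = -2 (n(a) = -5 + 3 = -2)
Y(b) = √2*√b (Y(b) = √(2*b) = √2*√b)
V = 5 + √(157 + 2*I)/8 (V = 5 + √(157 + √2*√(-2))/8 = 5 + √(157 + √2*(I*√2))/8 = 5 + √(157 + 2*I)/8 ≈ 6.5663 + 0.0099759*I)
V - 1*(-168) = (5 + √(157 + 2*I)/8) - 1*(-168) = (5 + √(157 + 2*I)/8) + 168 = 173 + √(157 + 2*I)/8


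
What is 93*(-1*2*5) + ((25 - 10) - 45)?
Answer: -960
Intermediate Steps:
93*(-1*2*5) + ((25 - 10) - 45) = 93*(-2*5) + (15 - 45) = 93*(-10) - 30 = -930 - 30 = -960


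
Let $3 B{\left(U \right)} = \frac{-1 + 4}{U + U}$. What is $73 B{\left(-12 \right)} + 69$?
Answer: $\frac{1583}{24} \approx 65.958$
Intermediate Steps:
$B{\left(U \right)} = \frac{1}{2 U}$ ($B{\left(U \right)} = \frac{\left(-1 + 4\right) \frac{1}{U + U}}{3} = \frac{3 \frac{1}{2 U}}{3} = \frac{\frac{3}{2} \frac{1}{U}}{3} = \frac{1}{2 U}$)
$73 B{\left(-12 \right)} + 69 = 73 \frac{1}{2 \left(-12\right)} + 69 = 73 \cdot \frac{1}{2} \left(- \frac{1}{12}\right) + 69 = 73 \left(- \frac{1}{24}\right) + 69 = - \frac{73}{24} + 69 = \frac{1583}{24}$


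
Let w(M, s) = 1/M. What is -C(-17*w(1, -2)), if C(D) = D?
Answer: 17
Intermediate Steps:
-C(-17*w(1, -2)) = -(-17)/1 = -(-17) = -1*(-17) = 17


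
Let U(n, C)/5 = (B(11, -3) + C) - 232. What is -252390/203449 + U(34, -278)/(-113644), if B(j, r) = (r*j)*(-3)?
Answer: -28264521465/23120758156 ≈ -1.2225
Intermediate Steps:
B(j, r) = -3*j*r (B(j, r) = (j*r)*(-3) = -3*j*r)
U(n, C) = -665 + 5*C (U(n, C) = 5*((-3*11*(-3) + C) - 232) = 5*((99 + C) - 232) = 5*(-133 + C) = -665 + 5*C)
-252390/203449 + U(34, -278)/(-113644) = -252390/203449 + (-665 + 5*(-278))/(-113644) = -252390*1/203449 + (-665 - 1390)*(-1/113644) = -252390/203449 - 2055*(-1/113644) = -252390/203449 + 2055/113644 = -28264521465/23120758156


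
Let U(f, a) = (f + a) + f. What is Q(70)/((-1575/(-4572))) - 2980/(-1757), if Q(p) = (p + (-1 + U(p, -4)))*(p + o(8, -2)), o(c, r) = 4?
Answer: 386874172/8785 ≈ 44038.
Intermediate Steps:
U(f, a) = a + 2*f (U(f, a) = (a + f) + f = a + 2*f)
Q(p) = (-5 + 3*p)*(4 + p) (Q(p) = (p + (-1 + (-4 + 2*p)))*(p + 4) = (p + (-5 + 2*p))*(4 + p) = (-5 + 3*p)*(4 + p))
Q(70)/((-1575/(-4572))) - 2980/(-1757) = (-20 + 3*70² + 7*70)/((-1575/(-4572))) - 2980/(-1757) = (-20 + 3*4900 + 490)/((-1575*(-1/4572))) - 2980*(-1/1757) = (-20 + 14700 + 490)/(175/508) + 2980/1757 = 15170*(508/175) + 2980/1757 = 1541272/35 + 2980/1757 = 386874172/8785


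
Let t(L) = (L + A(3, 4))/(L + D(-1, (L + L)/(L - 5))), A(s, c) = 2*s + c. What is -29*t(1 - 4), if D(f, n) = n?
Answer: 812/9 ≈ 90.222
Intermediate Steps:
A(s, c) = c + 2*s
t(L) = (10 + L)/(L + 2*L/(-5 + L)) (t(L) = (L + (4 + 2*3))/(L + (L + L)/(L - 5)) = (L + (4 + 6))/(L + (2*L)/(-5 + L)) = (L + 10)/(L + 2*L/(-5 + L)) = (10 + L)/(L + 2*L/(-5 + L)))
-29*t(1 - 4) = -29*(-5 + (1 - 4))*(10 + (1 - 4))/((1 - 4)*(-3 + (1 - 4))) = -29*(-5 - 3)*(10 - 3)/((-3)*(-3 - 3)) = -(-29)*(-8)*7/(3*(-6)) = -(-29)*(-1)*(-8)*7/(3*6) = -29*(-28/9) = 812/9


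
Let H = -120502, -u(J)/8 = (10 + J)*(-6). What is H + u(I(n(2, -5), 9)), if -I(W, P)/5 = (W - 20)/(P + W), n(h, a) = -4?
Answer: -118870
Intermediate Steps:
I(W, P) = -5*(-20 + W)/(P + W) (I(W, P) = -5*(W - 20)/(P + W) = -5*(-20 + W)/(P + W))
u(J) = 480 + 48*J (u(J) = -8*(10 + J)*(-6) = -8*(-60 - 6*J) = 480 + 48*J)
H + u(I(n(2, -5), 9)) = -120502 + (480 + 48*(5*(20 - 1*(-4))/(9 - 4))) = -120502 + (480 + 48*(5*(20 + 4)/5)) = -120502 + (480 + 48*(5*(1/5)*24)) = -120502 + (480 + 48*24) = -120502 + (480 + 1152) = -120502 + 1632 = -118870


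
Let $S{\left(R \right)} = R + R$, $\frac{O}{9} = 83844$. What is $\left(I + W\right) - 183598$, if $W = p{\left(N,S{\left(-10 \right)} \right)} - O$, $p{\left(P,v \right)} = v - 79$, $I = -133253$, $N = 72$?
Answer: $-1071546$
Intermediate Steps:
$O = 754596$ ($O = 9 \cdot 83844 = 754596$)
$S{\left(R \right)} = 2 R$
$p{\left(P,v \right)} = -79 + v$
$W = -754695$ ($W = \left(-79 + 2 \left(-10\right)\right) - 754596 = \left(-79 - 20\right) - 754596 = -99 - 754596 = -754695$)
$\left(I + W\right) - 183598 = \left(-133253 - 754695\right) - 183598 = -887948 - 183598 = -1071546$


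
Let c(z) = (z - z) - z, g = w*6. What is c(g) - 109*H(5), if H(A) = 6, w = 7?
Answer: -696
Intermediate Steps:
g = 42 (g = 7*6 = 42)
c(z) = -z (c(z) = 0 - z = -z)
c(g) - 109*H(5) = -1*42 - 109*6 = -42 - 654 = -696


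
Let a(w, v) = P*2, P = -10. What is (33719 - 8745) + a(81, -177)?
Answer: 24954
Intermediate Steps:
a(w, v) = -20 (a(w, v) = -10*2 = -20)
(33719 - 8745) + a(81, -177) = (33719 - 8745) - 20 = 24974 - 20 = 24954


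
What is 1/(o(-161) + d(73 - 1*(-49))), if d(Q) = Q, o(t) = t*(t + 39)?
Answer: 1/19764 ≈ 5.0597e-5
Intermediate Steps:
o(t) = t*(39 + t)
1/(o(-161) + d(73 - 1*(-49))) = 1/(-161*(39 - 161) + (73 - 1*(-49))) = 1/(-161*(-122) + (73 + 49)) = 1/(19642 + 122) = 1/19764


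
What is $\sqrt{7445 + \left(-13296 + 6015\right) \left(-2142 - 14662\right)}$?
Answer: $\sqrt{122357369} \approx 11062.0$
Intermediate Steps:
$\sqrt{7445 + \left(-13296 + 6015\right) \left(-2142 - 14662\right)} = \sqrt{7445 - -122349924} = \sqrt{7445 + 122349924} = \sqrt{122357369}$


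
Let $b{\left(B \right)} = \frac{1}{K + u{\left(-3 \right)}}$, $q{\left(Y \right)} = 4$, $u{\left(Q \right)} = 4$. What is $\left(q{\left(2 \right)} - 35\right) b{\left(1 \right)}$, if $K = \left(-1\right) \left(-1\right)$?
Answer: $- \frac{31}{5} \approx -6.2$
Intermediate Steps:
$K = 1$
$b{\left(B \right)} = \frac{1}{5}$ ($b{\left(B \right)} = \frac{1}{1 + 4} = \frac{1}{5}$)
$\left(q{\left(2 \right)} - 35\right) b{\left(1 \right)} = \left(4 - 35\right) \frac{1}{5} = \left(-31\right) \frac{1}{5} = - \frac{31}{5}$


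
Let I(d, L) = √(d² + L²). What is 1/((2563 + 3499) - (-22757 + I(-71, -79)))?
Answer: 28819/830523479 + √11282/830523479 ≈ 3.4828e-5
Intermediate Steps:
I(d, L) = √(L² + d²)
1/((2563 + 3499) - (-22757 + I(-71, -79))) = 1/((2563 + 3499) - (-22757 + √((-79)² + (-71)²))) = 1/(6062 - (-22757 + √(6241 + 5041))) = 1/(6062 - (-22757 + √11282)) = 1/(6062 + (22757 - √11282)) = 1/(28819 - √11282)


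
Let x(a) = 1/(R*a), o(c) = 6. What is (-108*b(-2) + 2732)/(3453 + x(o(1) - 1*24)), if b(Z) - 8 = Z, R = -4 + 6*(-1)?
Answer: 375120/621541 ≈ 0.60353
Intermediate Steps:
R = -10 (R = -4 - 6 = -10)
b(Z) = 8 + Z
x(a) = -1/(10*a) (x(a) = 1/((-10)*a) = -1/(10*a))
(-108*b(-2) + 2732)/(3453 + x(o(1) - 1*24)) = (-108*(8 - 2) + 2732)/(3453 - 1/(10*(6 - 1*24))) = (-108*6 + 2732)/(3453 - 1/(10*(6 - 24))) = (-648 + 2732)/(3453 - ⅒/(-18)) = 2084/(3453 - ⅒*(-1/18)) = 2084/(3453 + 1/180) = 2084/(621541/180) = 2084*(180/621541) = 375120/621541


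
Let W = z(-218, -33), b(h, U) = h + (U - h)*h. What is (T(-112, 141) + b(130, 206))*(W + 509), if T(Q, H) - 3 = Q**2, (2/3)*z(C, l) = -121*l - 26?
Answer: 291413883/2 ≈ 1.4571e+8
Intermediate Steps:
z(C, l) = -39 - 363*l/2 (z(C, l) = 3*(-121*l - 26)/2 = 3*(-26 - 121*l)/2 = -39 - 363*l/2)
T(Q, H) = 3 + Q**2
b(h, U) = h + h*(U - h)
W = 11901/2 (W = -39 - 363/2*(-33) = -39 + 11979/2 = 11901/2 ≈ 5950.5)
(T(-112, 141) + b(130, 206))*(W + 509) = ((3 + (-112)**2) + 130*(1 + 206 - 1*130))*(11901/2 + 509) = ((3 + 12544) + 130*(1 + 206 - 130))*(12919/2) = (12547 + 130*77)*(12919/2) = (12547 + 10010)*(12919/2) = 22557*(12919/2) = 291413883/2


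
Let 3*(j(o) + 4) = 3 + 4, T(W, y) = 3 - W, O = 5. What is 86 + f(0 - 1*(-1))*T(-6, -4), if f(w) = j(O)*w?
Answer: 71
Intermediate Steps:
j(o) = -5/3 (j(o) = -4 + (3 + 4)/3 = -4 + (⅓)*7 = -4 + 7/3 = -5/3)
f(w) = -5*w/3
86 + f(0 - 1*(-1))*T(-6, -4) = 86 + (-5*(0 - 1*(-1))/3)*(3 - 1*(-6)) = 86 + (-5*(0 + 1)/3)*(3 + 6) = 86 - 5/3*1*9 = 86 - 5/3*9 = 86 - 15 = 71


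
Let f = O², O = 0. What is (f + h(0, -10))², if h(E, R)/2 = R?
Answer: 400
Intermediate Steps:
f = 0 (f = 0² = 0)
h(E, R) = 2*R
(f + h(0, -10))² = (0 + 2*(-10))² = (0 - 20)² = (-20)² = 400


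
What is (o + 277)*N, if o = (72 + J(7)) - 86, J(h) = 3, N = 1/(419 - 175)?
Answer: 133/122 ≈ 1.0902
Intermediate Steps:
N = 1/244 ≈ 0.0040984
o = -11 (o = (72 + 3) - 86 = 75 - 86 = -11)
(o + 277)*N = (-11 + 277)*(1/244) = 266*(1/244) = 133/122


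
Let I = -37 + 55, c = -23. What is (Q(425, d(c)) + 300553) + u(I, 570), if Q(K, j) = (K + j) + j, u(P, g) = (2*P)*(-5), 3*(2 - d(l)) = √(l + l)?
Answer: 300802 - 2*I*√46/3 ≈ 3.008e+5 - 4.5216*I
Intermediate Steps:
d(l) = 2 - √2*√l/3 (d(l) = 2 - √(l + l)/3 = 2 - √2*√l/3)
I = 18
u(P, g) = -10*P
Q(K, j) = K + 2*j
(Q(425, d(c)) + 300553) + u(I, 570) = ((425 + 2*(2 - √2*√(-23)/3)) + 300553) - 10*18 = ((425 + 2*(2 - √2*I*√23/3)) + 300553) - 180 = ((425 + 2*(2 - I*√46/3)) + 300553) - 180 = ((425 + (4 - 2*I*√46/3)) + 300553) - 180 = ((429 - 2*I*√46/3) + 300553) - 180 = (300982 - 2*I*√46/3) - 180 = 300802 - 2*I*√46/3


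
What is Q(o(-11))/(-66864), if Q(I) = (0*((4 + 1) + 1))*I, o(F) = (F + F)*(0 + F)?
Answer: 0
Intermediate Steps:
o(F) = 2*F**2 (o(F) = (2*F)*F = 2*F**2)
Q(I) = 0 (Q(I) = (0*(5 + 1))*I = (0*6)*I = 0*I = 0)
Q(o(-11))/(-66864) = 0/(-66864) = 0*(-1/66864) = 0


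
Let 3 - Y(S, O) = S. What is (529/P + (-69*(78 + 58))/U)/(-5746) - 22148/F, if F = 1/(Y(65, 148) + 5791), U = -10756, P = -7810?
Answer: -1177815980630347743/9282481780 ≈ -1.2689e+8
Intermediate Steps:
Y(S, O) = 3 - S
F = 1/5729 (F = 1/((3 - 1*65) + 5791) = 1/((3 - 65) + 5791) = 1/(-62 + 5791) = 1/5729 ≈ 0.00017455)
(529/P + (-69*(78 + 58))/U)/(-5746) - 22148/F = (529/(-7810) - 69*(78 + 58)/(-10756))/(-5746) - 22148/1/5729 = (529*(-1/7810) - 69*136*(-1/10756))*(-1/5746) - 22148*5729 = (-529/7810 - 9384*(-1/10756))*(-1/5746) - 126885892 = (-529/7810 + 2346/2689)*(-1/5746) - 126885892 = (16899779/21001090)*(-1/5746) - 126885892 = -1299983/9282481780 - 126885892 = -1177815980630347743/9282481780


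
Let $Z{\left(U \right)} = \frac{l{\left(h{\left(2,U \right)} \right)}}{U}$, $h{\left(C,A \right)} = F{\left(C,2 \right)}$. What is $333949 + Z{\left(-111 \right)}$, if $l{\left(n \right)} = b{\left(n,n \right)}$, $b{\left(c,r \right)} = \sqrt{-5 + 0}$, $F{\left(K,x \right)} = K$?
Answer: $333949 - \frac{i \sqrt{5}}{111} \approx 3.3395 \cdot 10^{5} - 0.020145 i$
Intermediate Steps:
$h{\left(C,A \right)} = C$
$b{\left(c,r \right)} = i \sqrt{5}$ ($b{\left(c,r \right)} = \sqrt{-5} = i \sqrt{5}$)
$l{\left(n \right)} = i \sqrt{5}$
$Z{\left(U \right)} = \frac{i \sqrt{5}}{U}$
$333949 + Z{\left(-111 \right)} = 333949 + \frac{i \sqrt{5}}{-111} = 333949 + i \sqrt{5} \left(- \frac{1}{111}\right) = 333949 - \frac{i \sqrt{5}}{111}$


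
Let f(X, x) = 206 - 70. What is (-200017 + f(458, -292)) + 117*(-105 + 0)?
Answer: -212166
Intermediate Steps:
f(X, x) = 136
(-200017 + f(458, -292)) + 117*(-105 + 0) = (-200017 + 136) + 117*(-105 + 0) = -199881 + 117*(-105) = -199881 - 12285 = -212166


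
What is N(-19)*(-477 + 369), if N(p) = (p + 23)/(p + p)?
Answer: 216/19 ≈ 11.368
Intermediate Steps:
N(p) = (23 + p)/(2*p) (N(p) = (23 + p)/((2*p)) = (23 + p)*(1/(2*p)) = (23 + p)/(2*p))
N(-19)*(-477 + 369) = ((1/2)*(23 - 19)/(-19))*(-477 + 369) = ((1/2)*(-1/19)*4)*(-108) = -2/19*(-108) = 216/19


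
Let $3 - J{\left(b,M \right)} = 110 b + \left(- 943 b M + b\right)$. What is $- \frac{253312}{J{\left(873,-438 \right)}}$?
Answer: $\frac{126656}{180337791} \approx 0.00070233$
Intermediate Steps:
$J{\left(b,M \right)} = 3 - 111 b + 943 M b$ ($J{\left(b,M \right)} = 3 - \left(110 b + \left(- 943 b M + b\right)\right) = 3 - \left(110 b - \left(- b + 943 M b\right)\right) = 3 - \left(111 b - 943 M b\right) = 3 + \left(- 111 b + 943 M b\right) = 3 - 111 b + 943 M b$)
$- \frac{253312}{J{\left(873,-438 \right)}} = - \frac{253312}{3 - 96903 + 943 \left(-438\right) 873} = - \frac{253312}{3 - 96903 - 360578682} = - \frac{253312}{-360675582} = \left(-253312\right) \left(- \frac{1}{360675582}\right) = \frac{126656}{180337791}$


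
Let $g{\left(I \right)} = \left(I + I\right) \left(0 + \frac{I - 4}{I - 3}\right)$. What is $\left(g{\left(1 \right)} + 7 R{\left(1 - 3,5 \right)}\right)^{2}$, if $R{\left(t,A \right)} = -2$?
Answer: $121$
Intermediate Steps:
$g{\left(I \right)} = \frac{2 I \left(-4 + I\right)}{-3 + I}$ ($g{\left(I \right)} = 2 I \left(0 + \frac{-4 + I}{-3 + I}\right) = 2 I \frac{-4 + I}{-3 + I} = \frac{2 I \left(-4 + I\right)}{-3 + I}$)
$\left(g{\left(1 \right)} + 7 R{\left(1 - 3,5 \right)}\right)^{2} = \left(2 \cdot 1 \frac{1}{-3 + 1} \left(-4 + 1\right) + 7 \left(-2\right)\right)^{2} = \left(2 \cdot 1 \frac{1}{-2} \left(-3\right) - 14\right)^{2} = \left(2 \cdot 1 \left(- \frac{1}{2}\right) \left(-3\right) - 14\right)^{2} = \left(3 - 14\right)^{2} = \left(-11\right)^{2} = 121$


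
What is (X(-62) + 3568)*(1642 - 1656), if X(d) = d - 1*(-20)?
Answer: -49364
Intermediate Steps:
X(d) = 20 + d (X(d) = d + 20 = 20 + d)
(X(-62) + 3568)*(1642 - 1656) = ((20 - 62) + 3568)*(1642 - 1656) = (-42 + 3568)*(-14) = 3526*(-14) = -49364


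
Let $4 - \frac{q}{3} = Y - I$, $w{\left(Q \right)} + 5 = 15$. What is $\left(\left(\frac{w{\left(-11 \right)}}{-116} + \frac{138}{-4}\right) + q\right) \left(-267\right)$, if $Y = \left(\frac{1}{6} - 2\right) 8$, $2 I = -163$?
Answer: $\frac{3454713}{58} \approx 59564.0$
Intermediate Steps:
$I = - \frac{163}{2}$ ($I = \frac{1}{2} \left(-163\right) = - \frac{163}{2} \approx -81.5$)
$w{\left(Q \right)} = 10$ ($w{\left(Q \right)} = -5 + 15 = 10$)
$Y = - \frac{44}{3}$ ($Y = \left(\frac{1}{6} - 2\right) 8 = \left(- \frac{11}{6}\right) 8 = - \frac{44}{3} \approx -14.667$)
$q = - \frac{377}{2}$ ($q = 12 - 3 \left(- \frac{44}{3} - - \frac{163}{2}\right) = 12 - 3 \left(- \frac{44}{3} + \frac{163}{2}\right) = 12 - \frac{401}{2} = - \frac{377}{2} \approx -188.5$)
$\left(\left(\frac{w{\left(-11 \right)}}{-116} + \frac{138}{-4}\right) + q\right) \left(-267\right) = \left(\left(\frac{10}{-116} + \frac{138}{-4}\right) - \frac{377}{2}\right) \left(-267\right) = \left(\left(10 \left(- \frac{1}{116}\right) + 138 \left(- \frac{1}{4}\right)\right) - \frac{377}{2}\right) \left(-267\right) = \left(\left(- \frac{5}{58} - \frac{69}{2}\right) - \frac{377}{2}\right) \left(-267\right) = \left(- \frac{1003}{29} - \frac{377}{2}\right) \left(-267\right) = \left(- \frac{12939}{58}\right) \left(-267\right) = \frac{3454713}{58}$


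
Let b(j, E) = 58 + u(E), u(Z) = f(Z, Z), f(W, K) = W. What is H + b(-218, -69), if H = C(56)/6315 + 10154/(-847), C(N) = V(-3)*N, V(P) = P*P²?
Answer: -41413343/1782935 ≈ -23.228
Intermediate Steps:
u(Z) = Z
V(P) = P³
C(N) = -27*N (C(N) = (-3)³*N = -27*N)
H = -21801058/1782935 (H = -27*56/6315 + 10154/(-847) = -1512*1/6315 + 10154*(-1/847) = -504/2105 - 10154/847 = -21801058/1782935 ≈ -12.228)
b(j, E) = 58 + E
H + b(-218, -69) = -21801058/1782935 + (58 - 69) = -21801058/1782935 - 11 = -41413343/1782935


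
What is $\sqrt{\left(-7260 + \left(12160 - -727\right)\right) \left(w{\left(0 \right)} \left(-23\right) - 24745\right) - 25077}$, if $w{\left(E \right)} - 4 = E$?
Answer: $2 i \sqrt{34945719} \approx 11823.0 i$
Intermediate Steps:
$w{\left(E \right)} = 4 + E$
$\sqrt{\left(-7260 + \left(12160 - -727\right)\right) \left(w{\left(0 \right)} \left(-23\right) - 24745\right) - 25077} = \sqrt{\left(-7260 + \left(12160 - -727\right)\right) \left(\left(4 + 0\right) \left(-23\right) - 24745\right) - 25077} = \sqrt{\left(-7260 + \left(12160 + 727\right)\right) \left(4 \left(-23\right) - 24745\right) - 25077} = \sqrt{\left(-7260 + 12887\right) \left(-92 - 24745\right) - 25077} = \sqrt{5627 \left(-24837\right) - 25077} = \sqrt{-139757799 - 25077} = \sqrt{-139782876} = 2 i \sqrt{34945719}$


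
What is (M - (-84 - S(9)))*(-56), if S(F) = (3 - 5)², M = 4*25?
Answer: -10528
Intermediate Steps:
M = 100
S(F) = 4 (S(F) = (-2)² = 4)
(M - (-84 - S(9)))*(-56) = (100 - (-84 - 1*4))*(-56) = (100 - (-84 - 4))*(-56) = (100 - 1*(-88))*(-56) = (100 + 88)*(-56) = 188*(-56) = -10528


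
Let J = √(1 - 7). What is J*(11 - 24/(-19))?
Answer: 233*I*√6/19 ≈ 30.038*I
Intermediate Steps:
J = I*√6 (J = √(-6) = I*√6 ≈ 2.4495*I)
J*(11 - 24/(-19)) = (I*√6)*(11 - 24/(-19)) = (I*√6)*(11 - 24*(-1/19)) = (I*√6)*(11 + 24/19) = (I*√6)*(233/19) = 233*I*√6/19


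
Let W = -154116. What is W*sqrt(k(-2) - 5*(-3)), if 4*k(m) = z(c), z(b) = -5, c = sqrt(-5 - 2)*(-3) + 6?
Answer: -77058*sqrt(55) ≈ -5.7148e+5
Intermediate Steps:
c = 6 - 3*I*sqrt(7) (c = sqrt(-7)*(-3) + 6 = (I*sqrt(7))*(-3) + 6 = -3*I*sqrt(7) + 6 = 6 - 3*I*sqrt(7) ≈ 6.0 - 7.9373*I)
k(m) = -5/4 (k(m) = (1/4)*(-5) = -5/4)
W*sqrt(k(-2) - 5*(-3)) = -154116*sqrt(-5/4 - 5*(-3)) = -154116*sqrt(-5/4 + 15) = -77058*sqrt(55)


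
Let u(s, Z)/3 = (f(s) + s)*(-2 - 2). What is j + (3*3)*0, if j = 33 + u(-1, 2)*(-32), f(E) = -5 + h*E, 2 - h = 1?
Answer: -2655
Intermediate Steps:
h = 1 (h = 2 - 1*1 = 2 - 1 = 1)
f(E) = -5 + E (f(E) = -5 + 1*E = -5 + E)
u(s, Z) = 60 - 24*s (u(s, Z) = 3*(((-5 + s) + s)*(-2 - 2)) = 3*((-5 + 2*s)*(-4)) = 3*(20 - 8*s) = 60 - 24*s)
j = -2655 (j = 33 + (60 - 24*(-1))*(-32) = 33 + (60 + 24)*(-32) = 33 + 84*(-32) = 33 - 2688 = -2655)
j + (3*3)*0 = -2655 + (3*3)*0 = -2655 + 9*0 = -2655 + 0 = -2655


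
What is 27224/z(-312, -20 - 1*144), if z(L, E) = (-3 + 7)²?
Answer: 3403/2 ≈ 1701.5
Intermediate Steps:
z(L, E) = 16 (z(L, E) = 4² = 16)
27224/z(-312, -20 - 1*144) = 27224/16 = 27224*(1/16) = 3403/2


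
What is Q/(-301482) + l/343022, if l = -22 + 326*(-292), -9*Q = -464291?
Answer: -208804895867/465367313718 ≈ -0.44869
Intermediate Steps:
Q = 464291/9 (Q = -⅑*(-464291) = 464291/9 ≈ 51588.)
l = -95214 (l = -22 - 95192 = -95214)
Q/(-301482) + l/343022 = (464291/9)/(-301482) - 95214/343022 = (464291/9)*(-1/301482) - 95214*1/343022 = -464291/2713338 - 47607/171511 = -208804895867/465367313718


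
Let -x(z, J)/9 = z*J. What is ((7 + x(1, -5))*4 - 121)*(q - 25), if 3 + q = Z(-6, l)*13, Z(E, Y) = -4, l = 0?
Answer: -6960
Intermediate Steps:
x(z, J) = -9*J*z (x(z, J) = -9*z*J = -9*J*z)
q = -55 (q = -3 - 4*13 = -3 - 52 = -55)
((7 + x(1, -5))*4 - 121)*(q - 25) = ((7 - 9*(-5)*1)*4 - 121)*(-55 - 25) = ((7 + 45)*4 - 121)*(-80) = (52*4 - 121)*(-80) = (208 - 121)*(-80) = 87*(-80) = -6960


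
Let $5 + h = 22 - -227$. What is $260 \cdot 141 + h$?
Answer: $36904$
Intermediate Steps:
$h = 244$ ($h = -5 + \left(22 - -227\right) = -5 + \left(22 + 227\right) = -5 + 249 = 244$)
$260 \cdot 141 + h = 260 \cdot 141 + 244 = 36660 + 244 = 36904$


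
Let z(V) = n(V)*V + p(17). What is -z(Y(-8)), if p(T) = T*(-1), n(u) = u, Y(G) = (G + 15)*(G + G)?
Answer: -12527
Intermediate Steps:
Y(G) = 2*G*(15 + G) (Y(G) = (15 + G)*(2*G) = 2*G*(15 + G))
p(T) = -T
z(V) = -17 + V² (z(V) = V*V - 1*17 = V² - 17 = -17 + V²)
-z(Y(-8)) = -(-17 + (2*(-8)*(15 - 8))²) = -(-17 + (2*(-8)*7)²) = -(-17 + (-112)²) = -(-17 + 12544) = -1*12527 = -12527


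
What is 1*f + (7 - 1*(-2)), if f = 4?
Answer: 13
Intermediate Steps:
1*f + (7 - 1*(-2)) = 1*4 + (7 - 1*(-2)) = 4 + (7 + 2) = 4 + 9 = 13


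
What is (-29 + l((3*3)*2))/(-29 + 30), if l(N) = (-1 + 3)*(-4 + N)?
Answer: -1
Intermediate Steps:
l(N) = -8 + 2*N (l(N) = 2*(-4 + N) = -8 + 2*N)
(-29 + l((3*3)*2))/(-29 + 30) = (-29 + (-8 + 2*((3*3)*2)))/(-29 + 30) = (-29 + (-8 + 2*(9*2)))/1 = 1*(-29 + (-8 + 2*18)) = 1*(-29 + (-8 + 36)) = 1*(-29 + 28) = 1*(-1) = -1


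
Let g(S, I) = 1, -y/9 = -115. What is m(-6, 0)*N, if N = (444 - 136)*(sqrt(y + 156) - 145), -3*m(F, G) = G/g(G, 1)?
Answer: 0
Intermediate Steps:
y = 1035 (y = -9*(-115) = 1035)
m(F, G) = -G/3 (m(F, G) = -G/(3*1) = -G/3)
N = -44660 + 308*sqrt(1191) (N = (444 - 136)*(sqrt(1035 + 156) - 145) = 308*(sqrt(1191) - 145) = 308*(-145 + sqrt(1191)) = -44660 + 308*sqrt(1191) ≈ -34031.)
m(-6, 0)*N = (-1/3*0)*(-44660 + 308*sqrt(1191)) = 0*(-44660 + 308*sqrt(1191)) = 0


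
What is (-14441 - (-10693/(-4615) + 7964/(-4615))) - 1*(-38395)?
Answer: 110544981/4615 ≈ 23953.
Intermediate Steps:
(-14441 - (-10693/(-4615) + 7964/(-4615))) - 1*(-38395) = (-14441 - (-10693*(-1/4615) + 7964*(-1/4615))) + 38395 = (-14441 - (10693/4615 - 7964/4615)) + 38395 = (-14441 - 1*2729/4615) + 38395 = (-14441 - 2729/4615) + 38395 = -66647944/4615 + 38395 = 110544981/4615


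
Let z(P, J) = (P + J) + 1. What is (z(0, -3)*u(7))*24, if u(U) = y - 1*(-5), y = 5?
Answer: -480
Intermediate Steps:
z(P, J) = 1 + J + P (z(P, J) = (J + P) + 1 = 1 + J + P)
u(U) = 10 (u(U) = 5 - 1*(-5) = 5 + 5 = 10)
(z(0, -3)*u(7))*24 = ((1 - 3 + 0)*10)*24 = -2*10*24 = -20*24 = -480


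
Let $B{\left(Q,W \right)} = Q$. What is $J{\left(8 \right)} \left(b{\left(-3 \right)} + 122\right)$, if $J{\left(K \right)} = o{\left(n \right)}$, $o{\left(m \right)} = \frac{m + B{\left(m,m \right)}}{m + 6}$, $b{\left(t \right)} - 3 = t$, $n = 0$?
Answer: $0$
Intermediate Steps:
$b{\left(t \right)} = 3 + t$
$o{\left(m \right)} = \frac{2 m}{6 + m}$ ($o{\left(m \right)} = \frac{m + m}{m + 6} = \frac{2 m}{6 + m}$)
$J{\left(K \right)} = 0$ ($J{\left(K \right)} = 2 \cdot 0 \frac{1}{6 + 0} = 2 \cdot 0 \cdot \frac{1}{6} = 0$)
$J{\left(8 \right)} \left(b{\left(-3 \right)} + 122\right) = 0 \left(\left(3 - 3\right) + 122\right) = 0 \left(0 + 122\right) = 0 \cdot 122 = 0$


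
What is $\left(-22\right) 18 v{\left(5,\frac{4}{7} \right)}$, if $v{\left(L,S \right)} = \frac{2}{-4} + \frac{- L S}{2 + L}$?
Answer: $\frac{17622}{49} \approx 359.63$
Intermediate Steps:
$v{\left(L,S \right)} = - \frac{1}{2} - \frac{L S}{2 + L}$ ($v{\left(L,S \right)} = 2 \left(- \frac{1}{4}\right) + \frac{\left(-1\right) L S}{2 + L} = - \frac{1}{2} - \frac{L S}{2 + L}$)
$\left(-22\right) 18 v{\left(5,\frac{4}{7} \right)} = \left(-22\right) 18 \frac{-1 - \frac{5}{2} - 5 \cdot \frac{4}{7}}{2 + 5} = - 396 \frac{-1 - \frac{5}{2} - 5 \cdot 4 \cdot \frac{1}{7}}{7} = - 396 \frac{-1 - \frac{5}{2} - 5 \cdot \frac{4}{7}}{7} = - 396 \frac{-1 - \frac{5}{2} - \frac{20}{7}}{7} = - 396 \cdot \frac{1}{7} \left(- \frac{89}{14}\right) = \left(-396\right) \left(- \frac{89}{98}\right) = \frac{17622}{49}$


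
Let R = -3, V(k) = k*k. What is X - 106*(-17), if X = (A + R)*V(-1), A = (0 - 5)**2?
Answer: 1824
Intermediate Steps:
V(k) = k**2
A = 25 (A = (-5)**2 = 25)
X = 22 (X = (25 - 3)*(-1)**2 = 22*1 = 22)
X - 106*(-17) = 22 - 106*(-17) = 22 + 1802 = 1824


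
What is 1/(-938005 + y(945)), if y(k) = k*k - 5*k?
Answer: -1/49705 ≈ -2.0119e-5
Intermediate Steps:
y(k) = k**2 - 5*k
1/(-938005 + y(945)) = 1/(-938005 + 945*(-5 + 945)) = 1/(-938005 + 945*940) = 1/(-938005 + 888300) = 1/(-49705) = -1/49705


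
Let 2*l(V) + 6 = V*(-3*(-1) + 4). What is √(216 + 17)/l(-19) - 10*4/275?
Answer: -8/55 - 2*√233/139 ≈ -0.36509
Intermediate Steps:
l(V) = -3 + 7*V/2 (l(V) = -3 + (V*(-3*(-1) + 4))/2 = -3 + (V*(3 + 4))/2 = -3 + (V*7)/2 = -3 + (7*V)/2 = -3 + 7*V/2)
√(216 + 17)/l(-19) - 10*4/275 = √(216 + 17)/(-3 + (7/2)*(-19)) - 10*4/275 = √233/(-3 - 133/2) - 40*1/275 = √233/(-139/2) - 8/55 = √233*(-2/139) - 8/55 = -2*√233/139 - 8/55 = -8/55 - 2*√233/139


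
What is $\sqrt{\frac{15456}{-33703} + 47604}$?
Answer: $\frac{6 \sqrt{1502013661213}}{33703} \approx 218.18$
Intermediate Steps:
$\sqrt{\frac{15456}{-33703} + 47604} = \sqrt{15456 \left(- \frac{1}{33703}\right) + 47604} = \sqrt{- \frac{15456}{33703} + 47604} = \sqrt{\frac{1604382156}{33703}} = \frac{6 \sqrt{1502013661213}}{33703}$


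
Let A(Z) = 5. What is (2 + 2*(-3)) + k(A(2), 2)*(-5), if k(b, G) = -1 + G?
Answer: -9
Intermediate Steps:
(2 + 2*(-3)) + k(A(2), 2)*(-5) = (2 + 2*(-3)) + (-1 + 2)*(-5) = (2 - 6) + 1*(-5) = -4 - 5 = -9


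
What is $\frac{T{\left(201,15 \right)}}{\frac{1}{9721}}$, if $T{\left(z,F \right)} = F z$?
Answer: $29308815$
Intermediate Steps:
$\frac{T{\left(201,15 \right)}}{\frac{1}{9721}} = \frac{15 \cdot 201}{\frac{1}{9721}} = 3015 \frac{1}{\frac{1}{9721}} = 3015 \cdot 9721 = 29308815$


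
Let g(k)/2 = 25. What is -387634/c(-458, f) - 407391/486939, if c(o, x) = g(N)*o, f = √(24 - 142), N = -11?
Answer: 29904143071/1858483850 ≈ 16.091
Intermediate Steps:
g(k) = 50 (g(k) = 2*25 = 50)
f = I*√118 (f = √(-118) = I*√118 ≈ 10.863*I)
c(o, x) = 50*o
-387634/c(-458, f) - 407391/486939 = -387634/(50*(-458)) - 407391/486939 = -387634/(-22900) - 407391*1/486939 = -387634*(-1/22900) - 135797/162313 = 193817/11450 - 135797/162313 = 29904143071/1858483850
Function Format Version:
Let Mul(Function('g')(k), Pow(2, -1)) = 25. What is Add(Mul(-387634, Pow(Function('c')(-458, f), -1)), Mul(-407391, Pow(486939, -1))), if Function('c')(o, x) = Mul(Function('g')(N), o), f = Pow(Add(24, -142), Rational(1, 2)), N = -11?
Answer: Rational(29904143071, 1858483850) ≈ 16.091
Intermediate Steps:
Function('g')(k) = 50 (Function('g')(k) = Mul(2, 25) = 50)
f = Mul(I, Pow(118, Rational(1, 2))) (f = Pow(-118, Rational(1, 2)) = Mul(I, Pow(118, Rational(1, 2))) ≈ Mul(10.863, I))
Function('c')(o, x) = Mul(50, o)
Add(Mul(-387634, Pow(Function('c')(-458, f), -1)), Mul(-407391, Pow(486939, -1))) = Add(Mul(-387634, Pow(Mul(50, -458), -1)), Mul(-407391, Pow(486939, -1))) = Add(Mul(-387634, Pow(-22900, -1)), Mul(-407391, Rational(1, 486939))) = Add(Mul(-387634, Rational(-1, 22900)), Rational(-135797, 162313)) = Add(Rational(193817, 11450), Rational(-135797, 162313)) = Rational(29904143071, 1858483850)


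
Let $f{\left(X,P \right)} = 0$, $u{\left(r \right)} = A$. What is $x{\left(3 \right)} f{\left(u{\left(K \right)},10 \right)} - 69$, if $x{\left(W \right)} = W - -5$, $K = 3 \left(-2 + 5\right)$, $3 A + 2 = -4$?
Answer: $-69$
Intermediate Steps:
$A = -2$ ($A = - \frac{2}{3} + \frac{1}{3} \left(-4\right) = - \frac{2}{3} - \frac{4}{3} = -2$)
$K = 9$ ($K = 3 \cdot 3 = 9$)
$u{\left(r \right)} = -2$
$x{\left(W \right)} = 5 + W$ ($x{\left(W \right)} = W + 5 = 5 + W$)
$x{\left(3 \right)} f{\left(u{\left(K \right)},10 \right)} - 69 = \left(5 + 3\right) 0 - 69 = 8 \cdot 0 - 69 = 0 - 69 = -69$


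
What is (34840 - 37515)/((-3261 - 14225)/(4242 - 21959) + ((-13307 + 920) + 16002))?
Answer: -6770425/9152063 ≈ -0.73977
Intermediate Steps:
(34840 - 37515)/((-3261 - 14225)/(4242 - 21959) + ((-13307 + 920) + 16002)) = -2675/(-17486/(-17717) + (-12387 + 16002)) = -2675/(-17486*(-1/17717) + 3615) = -2675/(2498/2531 + 3615) = -2675/9152063/2531 = -2675*2531/9152063 = -6770425/9152063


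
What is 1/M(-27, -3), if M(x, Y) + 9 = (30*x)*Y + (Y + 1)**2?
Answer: 1/2425 ≈ 0.00041237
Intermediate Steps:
M(x, Y) = -9 + (1 + Y)**2 + 30*Y*x (M(x, Y) = -9 + ((30*x)*Y + (Y + 1)**2) = -9 + (30*Y*x + (1 + Y)**2) = -9 + ((1 + Y)**2 + 30*Y*x) = -9 + (1 + Y)**2 + 30*Y*x)
1/M(-27, -3) = 1/(-9 + (1 - 3)**2 + 30*(-3)*(-27)) = 1/(-9 + (-2)**2 + 2430) = 1/(-9 + 4 + 2430) = 1/2425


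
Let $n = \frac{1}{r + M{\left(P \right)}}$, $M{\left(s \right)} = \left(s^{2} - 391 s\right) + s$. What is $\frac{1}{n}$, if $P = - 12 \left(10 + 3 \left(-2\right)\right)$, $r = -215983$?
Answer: $-194959$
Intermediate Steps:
$P = -48$ ($P = - 12 \left(10 - 6\right) = \left(-12\right) 4 = -48$)
$M{\left(s \right)} = s^{2} - 390 s$
$n = - \frac{1}{194959}$ ($n = \frac{1}{-215983 - 48 \left(-390 - 48\right)} = \frac{1}{-215983 - -21024} = \frac{1}{-215983 + 21024} = \frac{1}{-194959} = - \frac{1}{194959} \approx -5.1293 \cdot 10^{-6}$)
$\frac{1}{n} = \frac{1}{- \frac{1}{194959}} = -194959$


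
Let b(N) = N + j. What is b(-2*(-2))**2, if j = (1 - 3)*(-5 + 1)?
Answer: 144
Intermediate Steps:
j = 8 (j = -2*(-4) = 8)
b(N) = 8 + N (b(N) = N + 8 = 8 + N)
b(-2*(-2))**2 = (8 - 2*(-2))**2 = (8 + 4)**2 = 12**2 = 144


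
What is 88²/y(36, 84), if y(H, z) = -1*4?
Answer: -1936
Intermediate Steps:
y(H, z) = -4
88²/y(36, 84) = 88²/(-4) = 7744*(-¼) = -1936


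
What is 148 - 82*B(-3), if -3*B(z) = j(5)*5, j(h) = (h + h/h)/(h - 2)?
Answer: 1264/3 ≈ 421.33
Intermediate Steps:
j(h) = (1 + h)/(-2 + h) (j(h) = (h + 1)/(-2 + h) = (1 + h)/(-2 + h))
B(z) = -10/3 (B(z) = -(1 + 5)/(-2 + 5)*5/3 = -6/3*5/3 = -(1/3)*6*5/3 = -2*5/3 = -1/3*10 = -10/3)
148 - 82*B(-3) = 148 - 82*(-10/3) = 148 + 820/3 = 1264/3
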